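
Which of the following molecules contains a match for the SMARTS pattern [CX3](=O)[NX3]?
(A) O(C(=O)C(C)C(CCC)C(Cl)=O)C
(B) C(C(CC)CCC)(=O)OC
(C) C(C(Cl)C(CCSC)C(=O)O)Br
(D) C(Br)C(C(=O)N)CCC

D

[CX3](=O)[NX3] describes a carbonyl carbon bonded to a trivalent nitrogen (an amide).
(A) has a methyl-ester group (-C(=O)OCH3) but the carbonyl is bonded to O, not to an NX3 nitrogen.
(B) has a methyl-ester group (-C(=O)OCH3) but the carbonyl is bonded to O, not to an NX3 nitrogen.
(C) has a carboxylic acid group (-C(=O)OH) but the carbonyl is bonded to O, not to an NX3 nitrogen.
(D) contains a primary amide (-C(=O)NH2), which satisfies every atom and bond constraint.
So the answer is (D).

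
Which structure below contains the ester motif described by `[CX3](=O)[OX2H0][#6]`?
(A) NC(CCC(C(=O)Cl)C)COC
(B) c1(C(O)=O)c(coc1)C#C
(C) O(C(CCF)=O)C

[CX3](=O)[OX2H0][#6] describes a carbonyl carbon bonded to an oxygen that is itself bonded to carbon (no H on that O) (an ester).
(A) has a methoxy ether (-OCH3) but the ether oxygen is not adjacent to a C=O carbon.
(B) has a carboxylic acid group (-C(=O)OH) but the singly-bonded O carries H (OX2H1, not H0).
(C) contains a methyl-ester group (-C(=O)OCH3), which satisfies every atom and bond constraint.
So the answer is (C).

C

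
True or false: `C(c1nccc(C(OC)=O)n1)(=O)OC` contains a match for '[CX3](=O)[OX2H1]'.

False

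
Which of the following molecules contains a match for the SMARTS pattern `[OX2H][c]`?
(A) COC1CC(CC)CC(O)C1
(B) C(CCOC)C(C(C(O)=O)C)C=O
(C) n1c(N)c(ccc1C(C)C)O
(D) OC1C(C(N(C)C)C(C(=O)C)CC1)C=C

C

[OX2H][c] describes a hydroxyl oxygen attached to an aromatic carbon (a phenol).
(A) has a hydroxyl group (-OH) but the -OH is on an aliphatic carbon, not an aromatic c.
(B) has a methoxy ether (-OCH3) but the oxygen has H0, not H1.
(C) contains a hydroxyl group (-OH), which satisfies every atom and bond constraint.
(D) has a hydroxyl group (-OH) but the -OH is on an aliphatic carbon, not an aromatic c.
So the answer is (C).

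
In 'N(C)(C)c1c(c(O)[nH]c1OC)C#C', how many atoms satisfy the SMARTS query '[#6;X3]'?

4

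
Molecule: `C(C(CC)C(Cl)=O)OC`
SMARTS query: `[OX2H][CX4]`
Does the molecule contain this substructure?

No

The pattern [OX2H][CX4] describes a hydroxyl oxygen bound to an sp3 (X4) carbon — an aliphatic alcohol.
The closest candidate here is a methoxy ether (-OCH3), but the oxygen has H0 (ether), not H1. No other fragment satisfies the full query, so there is no match.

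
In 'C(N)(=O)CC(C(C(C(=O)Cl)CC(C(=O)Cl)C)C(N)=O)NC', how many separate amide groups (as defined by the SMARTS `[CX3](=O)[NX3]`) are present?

[CX3](=O)[NX3] is the SMARTS for an amide: a carbonyl carbon bonded to a trivalent nitrogen.
The molecule carries 2 separate instances of a primary amide (-C(=O)NH2) meeting every constraint; each maps to a distinct set of atoms, giving 2 matches.

2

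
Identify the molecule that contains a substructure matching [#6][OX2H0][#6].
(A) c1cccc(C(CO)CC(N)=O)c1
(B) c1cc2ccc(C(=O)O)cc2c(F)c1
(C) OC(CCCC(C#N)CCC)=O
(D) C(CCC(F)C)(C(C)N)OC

D

[#6][OX2H0][#6] describes an aliphatic oxygen bridging two carbons with no H on the oxygen (an ether).
(A) has a hydroxyl group (-OH) but the oxygen has H1, not H0 bridging two carbons.
(B) has a carboxylic acid group (-C(=O)OH) but the -OH oxygen has H1; the =O is OX1, not OX2.
(C) has a carboxylic acid group (-C(=O)OH) but the -OH oxygen has H1; the =O is OX1, not OX2.
(D) contains a methoxy ether (-OCH3), which satisfies every atom and bond constraint.
So the answer is (D).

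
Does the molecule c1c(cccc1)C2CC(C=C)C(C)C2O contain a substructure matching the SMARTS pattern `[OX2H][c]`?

No

The pattern [OX2H][c] describes a hydroxyl oxygen attached to an aromatic carbon — a phenol.
The closest candidate here is a hydroxyl group (-OH), but the -OH is on an aliphatic carbon, not an aromatic c. No other fragment satisfies the full query, so there is no match.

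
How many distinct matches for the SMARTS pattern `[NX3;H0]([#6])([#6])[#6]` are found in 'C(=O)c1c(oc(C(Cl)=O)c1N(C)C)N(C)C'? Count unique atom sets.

2

[NX3;H0]([#6])([#6])[#6] is the SMARTS for a tertiary amine: a trivalent nitrogen with no H, bonded to three carbons.
The molecule carries 2 separate instances of a dimethylamino group (-N(CH3)2) meeting every constraint; each maps to a distinct set of atoms, giving 2 matches.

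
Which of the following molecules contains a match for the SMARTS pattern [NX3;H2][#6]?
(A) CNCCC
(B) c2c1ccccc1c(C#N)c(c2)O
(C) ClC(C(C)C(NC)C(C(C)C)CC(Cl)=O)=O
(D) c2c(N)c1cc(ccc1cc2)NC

D

[NX3;H2][#6] describes a trivalent nitrogen with two H attached to carbon (a primary amine).
(A) has an N-methylamino group (-NHCH3) but the nitrogen bears two carbons and only one H (H1), not H2.
(B) has a nitrile (-C#N) but the nitrogen is NX1 (triple-bonded), not NX3 with two H.
(C) has an N-methylamino group (-NHCH3) but the nitrogen bears two carbons and only one H (H1), not H2.
(D) contains a primary amino group (-NH2), which satisfies every atom and bond constraint.
So the answer is (D).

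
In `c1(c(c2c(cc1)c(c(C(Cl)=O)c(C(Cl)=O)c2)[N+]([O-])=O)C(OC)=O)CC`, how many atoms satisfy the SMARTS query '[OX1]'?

5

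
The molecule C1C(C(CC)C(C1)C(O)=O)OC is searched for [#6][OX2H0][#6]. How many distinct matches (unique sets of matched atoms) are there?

[#6][OX2H0][#6] is the SMARTS for an ether: an aliphatic oxygen bridging two carbons with no H on the oxygen.
Exactly one fragment in the molecule meets all constraints, giving 1 match.

1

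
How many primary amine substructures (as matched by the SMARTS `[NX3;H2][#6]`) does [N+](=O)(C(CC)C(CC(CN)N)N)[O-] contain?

3

[NX3;H2][#6] is the SMARTS for a primary amine: a trivalent nitrogen with two H attached to carbon.
The molecule carries 3 separate instances of a primary amino group (-NH2) meeting every constraint; each maps to a distinct set of atoms, giving 3 matches.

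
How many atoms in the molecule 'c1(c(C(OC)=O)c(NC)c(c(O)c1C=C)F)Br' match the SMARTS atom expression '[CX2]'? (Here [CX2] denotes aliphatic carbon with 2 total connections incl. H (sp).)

Check the 17 heavy atoms by environment: 6× c (aromatic, X3) → no; 1× F (X1) → no; 3× C (X3) → no; 1× O (X1) → no; 2× O (X2) → no; 2× C (X4) → no; 1× N (X3) → no; 1× Br (X1) → no.
No environment satisfies the query, so 0 matching atoms.

0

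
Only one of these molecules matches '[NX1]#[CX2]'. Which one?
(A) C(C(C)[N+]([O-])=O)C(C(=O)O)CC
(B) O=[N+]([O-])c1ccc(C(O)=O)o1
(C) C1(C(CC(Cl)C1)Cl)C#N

C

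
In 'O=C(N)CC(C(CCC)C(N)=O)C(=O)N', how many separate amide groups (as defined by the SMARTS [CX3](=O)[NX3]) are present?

3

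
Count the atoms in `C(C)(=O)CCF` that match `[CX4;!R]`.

The query [CX4;!R] means: aliphatic carbon with four total connections, not in a ring.
Check the 6 heavy atoms by environment: 3× C (X4, acyclic) → match; 1× C (X3, acyclic) → no; 1× O (X1, acyclic) → no; 1× F (X1, acyclic) → no.
That gives 3 matching atoms.

3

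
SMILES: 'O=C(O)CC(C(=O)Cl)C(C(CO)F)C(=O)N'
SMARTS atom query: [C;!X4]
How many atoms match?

Check the 16 heavy atoms by environment: 5× C (X4) → no; 3× C (X3) → match; 3× O (X1) → no; 1× N (X3) → no; 2× O (X2) → no; 1× Cl (X1) → no; 1× F (X1) → no.
That gives 3 matching atoms.

3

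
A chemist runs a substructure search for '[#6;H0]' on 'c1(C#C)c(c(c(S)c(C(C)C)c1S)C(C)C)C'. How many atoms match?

7

The query [#6;H0] means: any carbon with no attached hydrogen.
Check the 17 heavy atoms by environment: 6× c (aromatic, H0) → match; 5× C (H3) → no; 2× S (H1) → no; 1× C (H0) → match; 3× C (H1) → no.
Summing the matching environments: 6 + 1 = 7 matching atoms.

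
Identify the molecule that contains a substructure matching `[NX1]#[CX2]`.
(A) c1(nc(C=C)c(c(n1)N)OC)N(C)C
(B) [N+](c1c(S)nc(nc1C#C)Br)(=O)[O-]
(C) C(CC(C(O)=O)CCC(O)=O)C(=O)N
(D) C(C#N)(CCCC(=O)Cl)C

D

[NX1]#[CX2] describes a nitrogen triple-bonded to a two-connected carbon (a nitrile).
(A) has a primary amino group (-NH2) but the nitrogen is NX3 (three connections), not NX1 triple-bonded.
(B) has a nitro group (-[N+](=O)[O-]) but there is no C#N triple bond.
(C) has a primary amide (-C(=O)NH2) but the nitrogen is NX3, not NX1.
(D) contains a nitrile (-C#N), which satisfies every atom and bond constraint.
So the answer is (D).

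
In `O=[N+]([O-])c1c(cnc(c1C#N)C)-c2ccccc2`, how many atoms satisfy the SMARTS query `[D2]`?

8

The query [D2] means: atom with exactly two heavy-atom neighbours.
Check the 18 heavy atoms by environment: 1× n (aromatic, D2) → match; 5× c (aromatic, D3) → no; 6× c (aromatic, D2) → match; 1× C (D2) → match; 1× N (D1) → no; 1× N (charge +1, D3) → no; 1× O (charge -1, D1) → no; 1× O (D1) → no; 1× C (D1) → no.
Summing the matching environments: 1 + 6 + 1 = 8 matching atoms.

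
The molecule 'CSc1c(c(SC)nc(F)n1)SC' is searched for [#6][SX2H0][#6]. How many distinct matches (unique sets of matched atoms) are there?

3

[#6][SX2H0][#6] is the SMARTS for a thioether: an aliphatic sulfur bridging two carbons with no H on the sulfur.
The molecule carries 3 separate instances of a methylthio ether (-SCH3) meeting every constraint; each maps to a distinct set of atoms, giving 3 matches.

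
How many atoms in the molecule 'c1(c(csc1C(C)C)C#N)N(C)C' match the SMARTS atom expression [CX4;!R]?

The query [CX4;!R] means: aliphatic carbon with four total connections, not in a ring.
Check the 13 heavy atoms by environment: 1× s (aromatic, X2, in 5-ring) → no; 4× c (aromatic, X3, in 5-ring) → no; 5× C (X4, acyclic) → match; 1× N (X3, acyclic) → no; 1× C (X2, acyclic) → no; 1× N (X1, acyclic) → no.
That gives 5 matching atoms.

5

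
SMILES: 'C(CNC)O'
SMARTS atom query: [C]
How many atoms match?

3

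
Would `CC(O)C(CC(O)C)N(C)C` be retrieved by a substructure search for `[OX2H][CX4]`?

Yes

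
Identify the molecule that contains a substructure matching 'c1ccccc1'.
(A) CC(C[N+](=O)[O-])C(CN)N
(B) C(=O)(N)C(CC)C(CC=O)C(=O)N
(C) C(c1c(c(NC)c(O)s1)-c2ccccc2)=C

C

c1ccccc1 describes six aromatic carbons in a ring (a benzene ring).
(A) has a methyl group (-CH3) but no six-membered all-carbon aromatic ring is present.
(B) has a methyl group (-CH3) but no six-membered all-carbon aromatic ring is present.
(C) contains a phenyl ring, which satisfies every atom and bond constraint.
So the answer is (C).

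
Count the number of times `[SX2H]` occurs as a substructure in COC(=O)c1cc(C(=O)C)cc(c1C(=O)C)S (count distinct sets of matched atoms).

1

[SX2H] is the SMARTS for a thiol: an aliphatic sulfur with two connections, one being H.
Exactly one fragment in the molecule meets all constraints, giving 1 match.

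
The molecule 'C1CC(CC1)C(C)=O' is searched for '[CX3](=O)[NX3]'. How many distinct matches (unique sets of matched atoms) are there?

[CX3](=O)[NX3] is the SMARTS for an amide: a carbonyl carbon bonded to a trivalent nitrogen.
No fragment in the molecule satisfies every constraint, giving 0 matches.

0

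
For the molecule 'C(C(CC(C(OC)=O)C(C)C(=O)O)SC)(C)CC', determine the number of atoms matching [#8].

4

The query [#8] means: #8 matches any oxygen atom.
Check the 18 heavy atoms by environment: 13× C → no; 4× O → match; 1× S → no.
That gives 4 matching atoms.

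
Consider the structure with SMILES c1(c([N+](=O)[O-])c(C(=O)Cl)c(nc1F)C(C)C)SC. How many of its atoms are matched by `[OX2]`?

0

Check the 18 heavy atoms by environment: 1× n (aromatic, X2) → no; 5× c (aromatic, X3) → no; 1× C (X3) → no; 2× O (X1) → no; 1× Cl (X1) → no; 1× N (charge +1, X3) → no; 1× O (charge -1, X1) → no; 1× S (X2) → no; 4× C (X4) → no; 1× F (X1) → no.
No environment satisfies the query, so 0 matching atoms.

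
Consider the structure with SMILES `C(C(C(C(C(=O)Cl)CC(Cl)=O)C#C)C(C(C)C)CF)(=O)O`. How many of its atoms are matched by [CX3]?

3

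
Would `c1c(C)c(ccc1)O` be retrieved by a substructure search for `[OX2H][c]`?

Yes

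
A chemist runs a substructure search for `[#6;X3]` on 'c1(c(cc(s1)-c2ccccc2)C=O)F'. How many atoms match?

The query [#6;X3] means: any carbon (aromatic or not) with three total connections.
Check the 14 heavy atoms by environment: 1× s (aromatic, X2) → no; 10× c (aromatic, X3) → match; 1× C (X3) → match; 1× O (X1) → no; 1× F (X1) → no.
Summing the matching environments: 10 + 1 = 11 matching atoms.

11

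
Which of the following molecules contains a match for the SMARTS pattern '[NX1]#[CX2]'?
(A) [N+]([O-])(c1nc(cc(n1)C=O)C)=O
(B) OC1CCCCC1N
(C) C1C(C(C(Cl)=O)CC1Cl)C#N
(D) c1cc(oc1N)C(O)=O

C

[NX1]#[CX2] describes a nitrogen triple-bonded to a two-connected carbon (a nitrile).
(A) has a nitro group (-[N+](=O)[O-]) but there is no C#N triple bond.
(B) has a primary amino group (-NH2) but the nitrogen is NX3 (three connections), not NX1 triple-bonded.
(C) contains a nitrile (-C#N), which satisfies every atom and bond constraint.
(D) has a primary amino group (-NH2) but the nitrogen is NX3 (three connections), not NX1 triple-bonded.
So the answer is (C).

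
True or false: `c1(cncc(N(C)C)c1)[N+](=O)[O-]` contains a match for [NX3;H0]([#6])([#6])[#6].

True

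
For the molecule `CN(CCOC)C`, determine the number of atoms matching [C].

The query [C] means: uppercase C matches aliphatic (non-aromatic) carbon only.
Check the 7 heavy atoms by environment: 5× C → match; 1× N → no; 1× O → no.
That gives 5 matching atoms.

5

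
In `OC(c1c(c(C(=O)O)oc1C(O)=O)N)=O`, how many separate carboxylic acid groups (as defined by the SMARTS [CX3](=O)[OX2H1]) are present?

[CX3](=O)[OX2H1] is the SMARTS for a carboxylic acid: an sp2 carbon double-bonded to O and single-bonded to an -OH oxygen.
The molecule carries 3 separate instances of a carboxylic acid group (-C(=O)OH) meeting every constraint; each maps to a distinct set of atoms, giving 3 matches.

3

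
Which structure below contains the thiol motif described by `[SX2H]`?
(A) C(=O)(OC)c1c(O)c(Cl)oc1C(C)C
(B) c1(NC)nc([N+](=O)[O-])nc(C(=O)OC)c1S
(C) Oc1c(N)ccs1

B

[SX2H] describes an aliphatic sulfur with two connections, one being H (a thiol).
(A) has a hydroxyl group (-OH) but it is an -OH, not an -SH.
(B) contains a thiol (-SH), which satisfies every atom and bond constraint.
(C) has a hydroxyl group (-OH) but it is an -OH, not an -SH.
So the answer is (B).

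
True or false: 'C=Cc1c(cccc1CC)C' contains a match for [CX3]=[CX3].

True

The pattern [CX3]=[CX3] describes a non-aromatic C=C double bond between two sp2 carbons — an alkene.
The molecule carries a vinyl group (-CH=CH2), whose atoms satisfy every constraint of the query, so the pattern matches.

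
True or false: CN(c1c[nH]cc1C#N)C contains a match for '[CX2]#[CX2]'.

False

The pattern [CX2]#[CX2] describes a carbon-carbon triple bond — an alkyne.
The closest candidate here is a nitrile (-C#N), but the triple bond is C#N, not C#C. No other fragment satisfies the full query, so there is no match.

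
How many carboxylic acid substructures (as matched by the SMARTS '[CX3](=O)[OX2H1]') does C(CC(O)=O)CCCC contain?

[CX3](=O)[OX2H1] is the SMARTS for a carboxylic acid: an sp2 carbon double-bonded to O and single-bonded to an -OH oxygen.
Exactly one fragment in the molecule meets all constraints, giving 1 match.

1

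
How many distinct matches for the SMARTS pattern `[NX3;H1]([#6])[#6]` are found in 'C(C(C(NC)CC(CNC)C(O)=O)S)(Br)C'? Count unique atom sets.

2

[NX3;H1]([#6])[#6] is the SMARTS for a secondary amine: a trivalent nitrogen with one H, bonded to two carbons.
The molecule carries 2 separate instances of an N-methylamino group (-NHCH3) meeting every constraint; each maps to a distinct set of atoms, giving 2 matches.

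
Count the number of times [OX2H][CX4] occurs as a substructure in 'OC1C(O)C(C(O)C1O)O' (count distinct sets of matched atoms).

5

[OX2H][CX4] is the SMARTS for an aliphatic alcohol: a hydroxyl oxygen bound to an sp3 (X4) carbon.
The molecule carries 5 separate instances of a hydroxyl group (-OH) meeting every constraint; each maps to a distinct set of atoms, giving 5 matches.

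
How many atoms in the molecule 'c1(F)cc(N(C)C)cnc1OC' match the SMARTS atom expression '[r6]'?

6

The query [r6] means: r6 matches atoms in a six-membered ring.
Check the 12 heavy atoms by environment: 1× n (aromatic, in 6-ring) → match; 5× c (aromatic, in 6-ring) → match; 1× O (acyclic) → no; 3× C (acyclic) → no; 1× N (acyclic) → no; 1× F (acyclic) → no.
Summing the matching environments: 1 + 5 = 6 matching atoms.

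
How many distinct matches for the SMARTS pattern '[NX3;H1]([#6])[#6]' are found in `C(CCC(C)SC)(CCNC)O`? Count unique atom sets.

1

[NX3;H1]([#6])[#6] is the SMARTS for a secondary amine: a trivalent nitrogen with one H, bonded to two carbons.
Exactly one fragment in the molecule meets all constraints, giving 1 match.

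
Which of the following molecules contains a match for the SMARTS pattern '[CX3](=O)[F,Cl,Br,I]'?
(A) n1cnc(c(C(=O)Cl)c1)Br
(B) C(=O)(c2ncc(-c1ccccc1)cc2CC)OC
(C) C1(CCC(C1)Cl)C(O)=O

A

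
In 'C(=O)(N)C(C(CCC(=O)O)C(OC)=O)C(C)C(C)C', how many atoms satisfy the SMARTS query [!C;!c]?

The query [!C;!c] means: neither aliphatic nor aromatic carbon — same as [!#6].
Check the 19 heavy atoms by environment: 13× C → no; 5× O → match; 1× N → match.
Summing the matching environments: 5 + 1 = 6 matching atoms.

6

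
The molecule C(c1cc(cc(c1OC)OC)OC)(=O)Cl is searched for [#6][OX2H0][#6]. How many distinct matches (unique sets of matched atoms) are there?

[#6][OX2H0][#6] is the SMARTS for an ether: an aliphatic oxygen bridging two carbons with no H on the oxygen.
The molecule carries 3 separate instances of a methoxy ether (-OCH3) meeting every constraint; each maps to a distinct set of atoms, giving 3 matches.

3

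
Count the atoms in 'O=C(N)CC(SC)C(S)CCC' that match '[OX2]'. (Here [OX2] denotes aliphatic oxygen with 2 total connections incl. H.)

0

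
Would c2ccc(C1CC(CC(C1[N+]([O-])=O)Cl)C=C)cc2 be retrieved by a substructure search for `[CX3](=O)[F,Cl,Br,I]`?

No

The pattern [CX3](=O)[F,Cl,Br,I] describes a carbonyl carbon bonded to a halogen — an acyl halide.
The closest candidate here is a chloro substituent, but the Cl is not on a carbonyl carbon. No other fragment satisfies the full query, so there is no match.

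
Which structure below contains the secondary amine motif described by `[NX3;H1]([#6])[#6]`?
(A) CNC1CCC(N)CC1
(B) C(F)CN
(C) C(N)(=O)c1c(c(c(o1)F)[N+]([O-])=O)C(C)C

[NX3;H1]([#6])[#6] describes a trivalent nitrogen with one H, bonded to two carbons (a secondary amine).
(A) contains an N-methylamino group (-NHCH3), which satisfies every atom and bond constraint.
(B) has a primary amino group (-NH2) but the nitrogen has H2 and only one carbon neighbour.
(C) has a primary amide (-C(=O)NH2) but the -C(=O)NH2 nitrogen has H2, not H1.
So the answer is (A).

A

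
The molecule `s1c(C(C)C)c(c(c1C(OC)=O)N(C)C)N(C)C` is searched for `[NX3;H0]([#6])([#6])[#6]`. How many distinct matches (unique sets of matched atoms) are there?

[NX3;H0]([#6])([#6])[#6] is the SMARTS for a tertiary amine: a trivalent nitrogen with no H, bonded to three carbons.
The molecule carries 2 separate instances of a dimethylamino group (-N(CH3)2) meeting every constraint; each maps to a distinct set of atoms, giving 2 matches.

2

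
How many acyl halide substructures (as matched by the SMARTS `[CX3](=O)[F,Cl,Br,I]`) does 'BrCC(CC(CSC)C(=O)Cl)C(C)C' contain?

[CX3](=O)[F,Cl,Br,I] is the SMARTS for an acyl halide: a carbonyl carbon bonded to a halogen.
Exactly one fragment in the molecule meets all constraints, giving 1 match.

1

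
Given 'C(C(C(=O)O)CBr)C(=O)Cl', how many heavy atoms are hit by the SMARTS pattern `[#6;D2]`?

2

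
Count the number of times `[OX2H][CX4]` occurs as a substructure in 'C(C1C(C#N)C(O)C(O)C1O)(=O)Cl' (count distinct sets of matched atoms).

[OX2H][CX4] is the SMARTS for an aliphatic alcohol: a hydroxyl oxygen bound to an sp3 (X4) carbon.
The molecule carries 3 separate instances of a hydroxyl group (-OH) meeting every constraint; each maps to a distinct set of atoms, giving 3 matches.

3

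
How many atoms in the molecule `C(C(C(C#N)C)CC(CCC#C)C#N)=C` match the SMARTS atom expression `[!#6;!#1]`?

2

Check the 15 heavy atoms by environment: 13× C → no; 2× N → match.
That gives 2 matching atoms.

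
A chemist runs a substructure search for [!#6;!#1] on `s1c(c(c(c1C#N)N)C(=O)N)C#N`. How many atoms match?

6

Check the 13 heavy atoms by environment: 1× s (aromatic) → match; 4× c (aromatic) → no; 3× C → no; 4× N → match; 1× O → match.
Summing the matching environments: 1 + 4 + 1 = 6 matching atoms.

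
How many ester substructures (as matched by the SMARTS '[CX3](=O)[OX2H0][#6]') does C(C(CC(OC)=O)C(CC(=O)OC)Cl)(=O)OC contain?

[CX3](=O)[OX2H0][#6] is the SMARTS for an ester: a carbonyl carbon bonded to an oxygen that is itself bonded to carbon (no H on that O).
The molecule carries 3 separate instances of a methyl-ester group (-C(=O)OCH3) meeting every constraint; each maps to a distinct set of atoms, giving 3 matches.

3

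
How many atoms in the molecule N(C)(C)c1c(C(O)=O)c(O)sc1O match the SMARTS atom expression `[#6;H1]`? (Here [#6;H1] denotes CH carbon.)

The query [#6;H1] means: any carbon bearing exactly one hydrogen.
Check the 13 heavy atoms by environment: 1× s (aromatic, H0) → no; 4× c (aromatic, H0) → no; 1× N (H0) → no; 2× C (H3) → no; 1× C (H0) → no; 1× O (H0) → no; 3× O (H1) → no.
No environment satisfies the query, so 0 matching atoms.

0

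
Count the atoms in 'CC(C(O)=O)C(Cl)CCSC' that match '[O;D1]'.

2

The query [O;D1] means: aliphatic oxygen bonded to exactly one heavy atom.
Check the 11 heavy atoms by environment: 2× C (D2) → no; 3× C (D3) → no; 2× C (D1) → no; 2× O (D1) → match; 1× S (D2) → no; 1× Cl (D1) → no.
That gives 2 matching atoms.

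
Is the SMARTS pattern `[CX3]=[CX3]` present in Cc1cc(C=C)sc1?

Yes

The pattern [CX3]=[CX3] describes a non-aromatic C=C double bond between two sp2 carbons — an alkene.
The molecule carries a vinyl group (-CH=CH2), whose atoms satisfy every constraint of the query, so the pattern matches.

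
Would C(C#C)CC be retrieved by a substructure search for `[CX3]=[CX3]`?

No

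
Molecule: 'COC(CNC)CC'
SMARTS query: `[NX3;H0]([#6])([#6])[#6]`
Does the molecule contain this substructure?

No

The pattern [NX3;H0]([#6])([#6])[#6] describes a trivalent nitrogen with no H, bonded to three carbons — a tertiary amine.
The closest candidate here is an N-methylamino group (-NHCH3), but the nitrogen still has one H (H1), not H0. No other fragment satisfies the full query, so there is no match.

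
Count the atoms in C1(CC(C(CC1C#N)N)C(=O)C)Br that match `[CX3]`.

The query [CX3] means: C with X3: aliphatic carbon with exactly 3 total connections.
Check the 13 heavy atoms by environment: 7× C (X4) → no; 1× C (X3) → match; 1× O (X1) → no; 1× Br (X1) → no; 1× N (X3) → no; 1× C (X2) → no; 1× N (X1) → no.
That gives 1 matching atom.

1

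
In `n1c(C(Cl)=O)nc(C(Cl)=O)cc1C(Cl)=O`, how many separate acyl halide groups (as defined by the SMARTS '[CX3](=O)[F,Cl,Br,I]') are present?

[CX3](=O)[F,Cl,Br,I] is the SMARTS for an acyl halide: a carbonyl carbon bonded to a halogen.
The molecule carries 3 separate instances of an acyl chloride (-C(=O)Cl) meeting every constraint; each maps to a distinct set of atoms, giving 3 matches.

3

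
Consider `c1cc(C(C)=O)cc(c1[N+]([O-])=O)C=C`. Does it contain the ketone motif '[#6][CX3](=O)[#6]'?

Yes

The pattern [#6][CX3](=O)[#6] describes a carbonyl carbon (no H) flanked by two carbons — a ketone.
The molecule carries an acetyl/ketone group (-C(=O)CH3), whose atoms satisfy every constraint of the query, so the pattern matches.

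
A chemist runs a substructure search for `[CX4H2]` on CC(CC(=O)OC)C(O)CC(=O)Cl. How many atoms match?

2

The query [CX4H2] means: sp3 carbon (X4) with exactly two hydrogens.
Check the 13 heavy atoms by environment: 2× C (H2, X4) → match; 2× C (H1, X4) → no; 2× C (H0, X3) → no; 2× O (H0, X1) → no; 1× Cl (H0, X1) → no; 1× O (H1, X2) → no; 1× O (H0, X2) → no; 2× C (H3, X4) → no.
That gives 2 matching atoms.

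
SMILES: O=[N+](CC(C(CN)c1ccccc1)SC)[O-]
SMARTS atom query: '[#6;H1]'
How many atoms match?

The query [#6;H1] means: any carbon bearing exactly one hydrogen.
Check the 16 heavy atoms by environment: 2× C (H2) → no; 2× C (H1) → match; 1× N (charge +1, H0) → no; 1× O (charge -1, H0) → no; 1× O (H0) → no; 1× c (aromatic, H0) → no; 5× c (aromatic, H1) → match; 1× N (H2) → no; 1× S (H0) → no; 1× C (H3) → no.
Summing the matching environments: 2 + 5 = 7 matching atoms.

7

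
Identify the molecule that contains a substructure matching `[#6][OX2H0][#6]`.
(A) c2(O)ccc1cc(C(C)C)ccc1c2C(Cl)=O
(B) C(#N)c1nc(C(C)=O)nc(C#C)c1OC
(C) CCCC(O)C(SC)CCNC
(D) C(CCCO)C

B

[#6][OX2H0][#6] describes an aliphatic oxygen bridging two carbons with no H on the oxygen (an ether).
(A) has a hydroxyl group (-OH) but the oxygen has H1, not H0 bridging two carbons.
(B) contains a methoxy ether (-OCH3), which satisfies every atom and bond constraint.
(C) has a hydroxyl group (-OH) but the oxygen has H1, not H0 bridging two carbons.
(D) has a hydroxyl group (-OH) but the oxygen has H1, not H0 bridging two carbons.
So the answer is (B).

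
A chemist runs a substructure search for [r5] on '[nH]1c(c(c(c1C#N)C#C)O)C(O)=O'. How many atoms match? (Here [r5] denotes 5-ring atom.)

5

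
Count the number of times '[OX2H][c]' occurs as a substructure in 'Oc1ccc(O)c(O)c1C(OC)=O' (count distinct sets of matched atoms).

[OX2H][c] is the SMARTS for a phenol: a hydroxyl oxygen attached to an aromatic carbon.
The molecule carries 3 separate instances of a hydroxyl group (-OH) meeting every constraint; each maps to a distinct set of atoms, giving 3 matches.

3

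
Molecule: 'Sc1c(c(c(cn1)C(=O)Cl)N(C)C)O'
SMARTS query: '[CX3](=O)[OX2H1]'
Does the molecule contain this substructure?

No

The pattern [CX3](=O)[OX2H1] describes an sp2 carbon double-bonded to O and single-bonded to an -OH oxygen — a carboxylic acid.
The closest candidate here is an acyl chloride (-C(=O)Cl), but the carbonyl is bonded to Cl, not to an -OH oxygen. No other fragment satisfies the full query, so there is no match.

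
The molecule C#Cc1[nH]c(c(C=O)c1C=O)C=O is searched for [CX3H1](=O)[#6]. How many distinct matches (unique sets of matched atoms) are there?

[CX3H1](=O)[#6] is the SMARTS for an aldehyde: an sp2 carbon with one H, double-bonded to O and single-bonded to carbon.
The molecule carries 3 separate instances of an aldehyde (-CHO) meeting every constraint; each maps to a distinct set of atoms, giving 3 matches.

3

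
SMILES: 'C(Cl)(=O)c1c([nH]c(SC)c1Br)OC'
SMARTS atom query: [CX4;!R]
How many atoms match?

The query [CX4;!R] means: aliphatic carbon with four total connections, not in a ring.
Check the 13 heavy atoms by environment: 1× n (aromatic, X3, in 5-ring) → no; 4× c (aromatic, X3, in 5-ring) → no; 1× Br (X1, acyclic) → no; 1× C (X3, acyclic) → no; 1× O (X1, acyclic) → no; 1× Cl (X1, acyclic) → no; 1× O (X2, acyclic) → no; 2× C (X4, acyclic) → match; 1× S (X2, acyclic) → no.
That gives 2 matching atoms.

2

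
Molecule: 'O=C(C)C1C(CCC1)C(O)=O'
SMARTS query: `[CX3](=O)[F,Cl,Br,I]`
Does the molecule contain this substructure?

No

The pattern [CX3](=O)[F,Cl,Br,I] describes a carbonyl carbon bonded to a halogen — an acyl halide.
The closest candidate here is a carboxylic acid group (-C(=O)OH), but the carbonyl is bonded to -OH, not to a halogen. No other fragment satisfies the full query, so there is no match.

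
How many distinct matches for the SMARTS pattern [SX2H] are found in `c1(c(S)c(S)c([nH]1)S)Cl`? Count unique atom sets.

[SX2H] is the SMARTS for a thiol: an aliphatic sulfur with two connections, one being H.
The molecule carries 3 separate instances of a thiol (-SH) meeting every constraint; each maps to a distinct set of atoms, giving 3 matches.

3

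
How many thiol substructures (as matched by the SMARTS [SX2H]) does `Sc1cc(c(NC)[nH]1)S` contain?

[SX2H] is the SMARTS for a thiol: an aliphatic sulfur with two connections, one being H.
The molecule carries 2 separate instances of a thiol (-SH) meeting every constraint; each maps to a distinct set of atoms, giving 2 matches.

2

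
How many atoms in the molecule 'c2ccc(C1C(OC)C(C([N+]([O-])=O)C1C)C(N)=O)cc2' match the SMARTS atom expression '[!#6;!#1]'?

6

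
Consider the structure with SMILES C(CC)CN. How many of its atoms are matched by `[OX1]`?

0

The query [OX1] means: aliphatic oxygen with one total connection — typically a carbonyl =O or an oxide.
Check the 5 heavy atoms by environment: 4× C (X4) → no; 1× N (X3) → no.
No environment satisfies the query, so 0 matching atoms.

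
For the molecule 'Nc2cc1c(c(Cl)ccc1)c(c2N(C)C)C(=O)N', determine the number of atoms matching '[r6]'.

The query [r6] means: r6 matches atoms in a six-membered ring.
Check the 18 heavy atoms by environment: 10× c (aromatic, in 6-ring) → match; 1× Cl (acyclic) → no; 3× C (acyclic) → no; 1× O (acyclic) → no; 3× N (acyclic) → no.
That gives 10 matching atoms.

10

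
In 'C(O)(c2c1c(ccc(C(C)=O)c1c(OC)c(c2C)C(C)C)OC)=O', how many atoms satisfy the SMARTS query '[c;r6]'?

10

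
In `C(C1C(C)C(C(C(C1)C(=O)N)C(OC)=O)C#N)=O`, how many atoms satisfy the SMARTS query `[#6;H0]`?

3

The query [#6;H0] means: any carbon with no attached hydrogen.
Check the 18 heavy atoms by environment: 6× C (H1) → no; 1× C (H2) → no; 3× C (H0) → match; 1× N (H0) → no; 4× O (H0) → no; 1× N (H2) → no; 2× C (H3) → no.
That gives 3 matching atoms.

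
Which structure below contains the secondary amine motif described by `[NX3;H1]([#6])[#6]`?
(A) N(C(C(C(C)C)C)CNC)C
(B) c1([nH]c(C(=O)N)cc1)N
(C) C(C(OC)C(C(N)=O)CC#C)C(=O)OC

A

[NX3;H1]([#6])[#6] describes a trivalent nitrogen with one H, bonded to two carbons (a secondary amine).
(A) contains an N-methylamino group (-NHCH3), which satisfies every atom and bond constraint.
(B) has a primary amino group (-NH2) but the nitrogen has H2 and only one carbon neighbour.
(C) has a primary amide (-C(=O)NH2) but the -C(=O)NH2 nitrogen has H2, not H1.
So the answer is (A).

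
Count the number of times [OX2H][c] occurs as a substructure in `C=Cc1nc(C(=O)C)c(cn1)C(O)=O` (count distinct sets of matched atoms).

[OX2H][c] is the SMARTS for a phenol: a hydroxyl oxygen attached to an aromatic carbon.
No fragment in the molecule satisfies every constraint, giving 0 matches.

0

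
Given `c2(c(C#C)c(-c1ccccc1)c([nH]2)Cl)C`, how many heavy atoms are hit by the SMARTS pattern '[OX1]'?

The query [OX1] means: aliphatic oxygen with one total connection — typically a carbonyl =O or an oxide.
Check the 15 heavy atoms by environment: 1× n (aromatic, X3) → no; 10× c (aromatic, X3) → no; 1× Cl (X1) → no; 1× C (X4) → no; 2× C (X2) → no.
No environment satisfies the query, so 0 matching atoms.

0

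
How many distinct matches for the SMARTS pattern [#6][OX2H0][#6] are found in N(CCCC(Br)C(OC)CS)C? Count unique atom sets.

1

[#6][OX2H0][#6] is the SMARTS for an ether: an aliphatic oxygen bridging two carbons with no H on the oxygen.
Exactly one fragment in the molecule meets all constraints, giving 1 match.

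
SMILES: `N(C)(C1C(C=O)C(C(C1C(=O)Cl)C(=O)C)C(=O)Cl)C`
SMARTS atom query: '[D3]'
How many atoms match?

9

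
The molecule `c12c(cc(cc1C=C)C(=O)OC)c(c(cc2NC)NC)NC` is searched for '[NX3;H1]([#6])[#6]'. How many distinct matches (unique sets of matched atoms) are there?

3

[NX3;H1]([#6])[#6] is the SMARTS for a secondary amine: a trivalent nitrogen with one H, bonded to two carbons.
The molecule carries 3 separate instances of an N-methylamino group (-NHCH3) meeting every constraint; each maps to a distinct set of atoms, giving 3 matches.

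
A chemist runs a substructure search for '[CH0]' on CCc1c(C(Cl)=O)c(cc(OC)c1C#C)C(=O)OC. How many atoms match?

3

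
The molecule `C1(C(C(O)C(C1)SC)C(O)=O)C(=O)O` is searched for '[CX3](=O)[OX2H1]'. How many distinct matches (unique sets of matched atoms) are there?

[CX3](=O)[OX2H1] is the SMARTS for a carboxylic acid: an sp2 carbon double-bonded to O and single-bonded to an -OH oxygen.
The molecule carries 2 separate instances of a carboxylic acid group (-C(=O)OH) meeting every constraint; each maps to a distinct set of atoms, giving 2 matches.

2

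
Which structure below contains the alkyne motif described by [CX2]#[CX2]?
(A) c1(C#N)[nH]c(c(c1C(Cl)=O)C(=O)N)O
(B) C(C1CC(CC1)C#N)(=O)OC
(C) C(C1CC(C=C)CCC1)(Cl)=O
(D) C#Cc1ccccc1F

[CX2]#[CX2] describes a carbon-carbon triple bond (an alkyne).
(A) has a nitrile (-C#N) but the triple bond is C#N, not C#C.
(B) has a nitrile (-C#N) but the triple bond is C#N, not C#C.
(C) has a vinyl group (-CH=CH2) but the C=C is a double bond; both carbons are CX3, not CX2.
(D) contains an ethynyl group (-C#CH), which satisfies every atom and bond constraint.
So the answer is (D).

D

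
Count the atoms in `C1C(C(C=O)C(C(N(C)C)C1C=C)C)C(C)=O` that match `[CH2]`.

2

The query [CH2] means: aliphatic carbon with exactly two hydrogens.
Check the 17 heavy atoms by environment: 7× C (H1) → no; 2× C (H2) → match; 1× C (H0) → no; 2× O (H0) → no; 4× C (H3) → no; 1× N (H0) → no.
That gives 2 matching atoms.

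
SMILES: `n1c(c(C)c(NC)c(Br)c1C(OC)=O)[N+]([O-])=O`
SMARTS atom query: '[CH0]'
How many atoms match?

Check the 17 heavy atoms by environment: 1× n (aromatic, H0) → no; 5× c (aromatic, H0) → no; 3× C (H3) → no; 1× C (H0) → match; 3× O (H0) → no; 1× Br (H0) → no; 1× N (H1) → no; 1× N (charge +1, H0) → no; 1× O (charge -1, H0) → no.
That gives 1 matching atom.

1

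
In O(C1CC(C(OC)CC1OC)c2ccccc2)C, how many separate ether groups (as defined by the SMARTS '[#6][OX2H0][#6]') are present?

3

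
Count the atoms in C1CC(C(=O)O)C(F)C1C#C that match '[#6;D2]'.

The query [#6;D2] means: any carbon bonded to exactly two heavy atoms.
Check the 11 heavy atoms by environment: 3× C (D2) → match; 4× C (D3) → no; 1× C (D1) → no; 2× O (D1) → no; 1× F (D1) → no.
That gives 3 matching atoms.

3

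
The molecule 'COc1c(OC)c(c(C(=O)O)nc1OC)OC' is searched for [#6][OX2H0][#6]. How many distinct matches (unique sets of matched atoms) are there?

[#6][OX2H0][#6] is the SMARTS for an ether: an aliphatic oxygen bridging two carbons with no H on the oxygen.
The molecule carries 4 separate instances of a methoxy ether (-OCH3) meeting every constraint; each maps to a distinct set of atoms, giving 4 matches.

4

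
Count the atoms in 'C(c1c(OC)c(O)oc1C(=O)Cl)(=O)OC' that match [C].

The query [C] means: uppercase C matches aliphatic (non-aromatic) carbon only.
Check the 15 heavy atoms by environment: 1× o (aromatic) → no; 4× c (aromatic) → no; 4× C → match; 5× O → no; 1× Cl → no.
That gives 4 matching atoms.

4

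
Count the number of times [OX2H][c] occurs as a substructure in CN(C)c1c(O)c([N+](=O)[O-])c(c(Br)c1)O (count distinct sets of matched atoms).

2

[OX2H][c] is the SMARTS for a phenol: a hydroxyl oxygen attached to an aromatic carbon.
The molecule carries 2 separate instances of a hydroxyl group (-OH) meeting every constraint; each maps to a distinct set of atoms, giving 2 matches.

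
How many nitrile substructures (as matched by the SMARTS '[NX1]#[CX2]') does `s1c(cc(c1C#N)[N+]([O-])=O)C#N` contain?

[NX1]#[CX2] is the SMARTS for a nitrile: a nitrogen triple-bonded to a two-connected carbon.
The molecule carries 2 separate instances of a nitrile (-C#N) meeting every constraint; each maps to a distinct set of atoms, giving 2 matches.

2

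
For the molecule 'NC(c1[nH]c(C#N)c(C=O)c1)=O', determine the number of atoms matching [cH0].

3

The query [cH0] means: aromatic carbon with no attached hydrogen (substituted or ring-fusion).
Check the 12 heavy atoms by environment: 1× n (aromatic, H1) → no; 3× c (aromatic, H0) → match; 1× c (aromatic, H1) → no; 2× C (H0) → no; 2× O (H0) → no; 1× N (H2) → no; 1× C (H1) → no; 1× N (H0) → no.
That gives 3 matching atoms.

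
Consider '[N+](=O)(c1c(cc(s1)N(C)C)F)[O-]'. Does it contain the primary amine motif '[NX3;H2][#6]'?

No

The pattern [NX3;H2][#6] describes a trivalent nitrogen with two H attached to carbon — a primary amine.
The closest candidate here is a dimethylamino group (-N(CH3)2), but the nitrogen has H0, not H2. No other fragment satisfies the full query, so there is no match.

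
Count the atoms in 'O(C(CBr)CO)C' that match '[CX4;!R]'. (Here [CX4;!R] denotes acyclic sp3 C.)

4

The query [CX4;!R] means: aliphatic carbon with four total connections, not in a ring.
Check the 7 heavy atoms by environment: 4× C (X4, acyclic) → match; 2× O (X2, acyclic) → no; 1× Br (X1, acyclic) → no.
That gives 4 matching atoms.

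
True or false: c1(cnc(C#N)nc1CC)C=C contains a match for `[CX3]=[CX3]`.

The pattern [CX3]=[CX3] describes a non-aromatic C=C double bond between two sp2 carbons — an alkene.
The molecule carries a vinyl group (-CH=CH2), whose atoms satisfy every constraint of the query, so the pattern matches.

True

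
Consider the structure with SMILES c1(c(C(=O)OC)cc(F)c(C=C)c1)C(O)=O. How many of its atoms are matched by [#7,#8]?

4

The query [#7,#8] means: nitrogen or oxygen (comma = OR).
Check the 16 heavy atoms by environment: 6× c (aromatic) → no; 5× C → no; 4× O → match; 1× F → no.
That gives 4 matching atoms.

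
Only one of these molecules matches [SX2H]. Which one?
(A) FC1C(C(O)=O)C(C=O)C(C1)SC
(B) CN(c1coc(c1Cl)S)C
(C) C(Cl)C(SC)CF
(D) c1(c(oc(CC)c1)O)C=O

B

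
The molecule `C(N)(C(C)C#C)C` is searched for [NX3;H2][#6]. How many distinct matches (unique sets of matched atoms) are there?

[NX3;H2][#6] is the SMARTS for a primary amine: a trivalent nitrogen with two H attached to carbon.
Exactly one fragment in the molecule meets all constraints, giving 1 match.

1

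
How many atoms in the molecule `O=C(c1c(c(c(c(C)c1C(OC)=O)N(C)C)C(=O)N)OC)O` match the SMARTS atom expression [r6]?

The query [r6] means: r6 matches atoms in a six-membered ring.
Check the 22 heavy atoms by environment: 6× c (aromatic, in 6-ring) → match; 2× N (acyclic) → no; 8× C (acyclic) → no; 6× O (acyclic) → no.
That gives 6 matching atoms.

6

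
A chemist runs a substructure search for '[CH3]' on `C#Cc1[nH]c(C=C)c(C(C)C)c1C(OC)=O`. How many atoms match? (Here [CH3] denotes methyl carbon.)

3

Check the 16 heavy atoms by environment: 1× n (aromatic, H1) → no; 4× c (aromatic, H0) → no; 2× C (H0) → no; 3× C (H1) → no; 1× C (H2) → no; 2× O (H0) → no; 3× C (H3) → match.
That gives 3 matching atoms.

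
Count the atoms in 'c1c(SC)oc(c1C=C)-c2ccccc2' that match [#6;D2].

7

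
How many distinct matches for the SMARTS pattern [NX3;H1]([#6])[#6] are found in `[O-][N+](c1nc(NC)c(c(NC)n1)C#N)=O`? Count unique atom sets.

2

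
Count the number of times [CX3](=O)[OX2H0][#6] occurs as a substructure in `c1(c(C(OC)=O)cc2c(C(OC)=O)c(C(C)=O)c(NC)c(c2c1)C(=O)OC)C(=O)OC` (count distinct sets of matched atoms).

4

[CX3](=O)[OX2H0][#6] is the SMARTS for an ester: a carbonyl carbon bonded to an oxygen that is itself bonded to carbon (no H on that O).
The molecule carries 4 separate instances of a methyl-ester group (-C(=O)OCH3) meeting every constraint; each maps to a distinct set of atoms, giving 4 matches.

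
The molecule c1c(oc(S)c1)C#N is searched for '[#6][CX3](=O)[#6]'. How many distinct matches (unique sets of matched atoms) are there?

0

[#6][CX3](=O)[#6] is the SMARTS for a ketone: a carbonyl carbon (no H) flanked by two carbons.
No fragment in the molecule satisfies every constraint, giving 0 matches.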